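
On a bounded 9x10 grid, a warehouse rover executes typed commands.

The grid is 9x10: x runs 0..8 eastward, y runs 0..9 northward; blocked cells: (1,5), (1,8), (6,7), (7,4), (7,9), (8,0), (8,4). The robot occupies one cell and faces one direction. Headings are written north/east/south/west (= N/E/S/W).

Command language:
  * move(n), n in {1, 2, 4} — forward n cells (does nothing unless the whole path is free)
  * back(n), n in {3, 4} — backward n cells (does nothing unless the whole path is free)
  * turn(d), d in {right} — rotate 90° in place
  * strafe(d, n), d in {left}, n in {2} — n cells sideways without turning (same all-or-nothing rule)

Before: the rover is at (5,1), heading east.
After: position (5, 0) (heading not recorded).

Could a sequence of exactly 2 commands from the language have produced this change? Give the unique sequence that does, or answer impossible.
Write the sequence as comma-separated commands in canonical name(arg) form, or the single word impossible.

turn(right), move(1)

key: order matters: swapping turn(right) and move(1) lands elsewhere
from: at (5,1), heading east
t=1 turn(right) ⇒ at (5,1), heading south
t=2 move(1) ⇒ at (5,0), heading south
all 49 alternatives checked — unique.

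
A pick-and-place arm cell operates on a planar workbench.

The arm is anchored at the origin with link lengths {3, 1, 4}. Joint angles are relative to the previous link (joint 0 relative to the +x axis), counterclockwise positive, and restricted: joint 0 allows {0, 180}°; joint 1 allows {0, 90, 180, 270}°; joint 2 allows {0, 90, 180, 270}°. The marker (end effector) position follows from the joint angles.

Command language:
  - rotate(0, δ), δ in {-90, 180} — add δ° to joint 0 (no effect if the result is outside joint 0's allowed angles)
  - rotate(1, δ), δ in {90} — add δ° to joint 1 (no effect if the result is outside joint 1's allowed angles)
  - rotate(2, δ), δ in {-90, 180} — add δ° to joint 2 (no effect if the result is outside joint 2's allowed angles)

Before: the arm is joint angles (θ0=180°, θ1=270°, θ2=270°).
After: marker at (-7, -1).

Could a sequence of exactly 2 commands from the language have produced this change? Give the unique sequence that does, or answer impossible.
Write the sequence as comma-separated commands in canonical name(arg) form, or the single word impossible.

rotate(1, 90), rotate(1, 90)

begin: joint angles (θ0=180°, θ1=270°, θ2=270°)
1. rotate(1, 90) → joint angles (θ0=180°, θ1=0°, θ2=270°)
2. rotate(1, 90) → joint angles (θ0=180°, θ1=90°, θ2=270°)
no rival 2-sequence matches.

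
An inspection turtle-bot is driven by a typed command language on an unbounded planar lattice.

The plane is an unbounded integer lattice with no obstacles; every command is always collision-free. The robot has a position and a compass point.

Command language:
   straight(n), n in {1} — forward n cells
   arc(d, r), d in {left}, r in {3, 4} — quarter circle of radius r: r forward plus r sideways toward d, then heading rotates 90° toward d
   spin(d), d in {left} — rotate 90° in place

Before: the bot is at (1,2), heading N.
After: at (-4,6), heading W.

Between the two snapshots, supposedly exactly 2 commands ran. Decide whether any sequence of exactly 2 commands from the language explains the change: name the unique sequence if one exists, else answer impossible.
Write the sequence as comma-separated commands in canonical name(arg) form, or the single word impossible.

arc(left, 4), straight(1)

key: cell and facing (now W) both changed — the 2 commands mix motion and turning
begin: at (1,2), heading N
1. arc(left, 4) → at (-3,6), heading W
2. straight(1) → at (-4,6), heading W
all 16 alternatives checked — unique.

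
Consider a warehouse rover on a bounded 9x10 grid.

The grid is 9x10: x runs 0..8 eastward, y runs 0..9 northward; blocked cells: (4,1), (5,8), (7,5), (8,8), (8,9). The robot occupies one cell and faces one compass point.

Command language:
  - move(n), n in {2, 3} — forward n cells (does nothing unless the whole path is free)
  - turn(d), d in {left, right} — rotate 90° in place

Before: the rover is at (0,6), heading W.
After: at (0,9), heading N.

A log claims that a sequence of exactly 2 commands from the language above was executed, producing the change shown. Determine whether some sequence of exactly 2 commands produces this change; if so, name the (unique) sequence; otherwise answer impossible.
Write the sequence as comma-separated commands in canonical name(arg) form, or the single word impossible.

key: running move(3) before turn(right) would end elsewhere — order is forced
from: at (0,6), heading W
step 1 (turn(right)): at (0,6), heading N
step 2 (move(3)): at (0,9), heading N
all 16 alternatives checked — unique.

turn(right), move(3)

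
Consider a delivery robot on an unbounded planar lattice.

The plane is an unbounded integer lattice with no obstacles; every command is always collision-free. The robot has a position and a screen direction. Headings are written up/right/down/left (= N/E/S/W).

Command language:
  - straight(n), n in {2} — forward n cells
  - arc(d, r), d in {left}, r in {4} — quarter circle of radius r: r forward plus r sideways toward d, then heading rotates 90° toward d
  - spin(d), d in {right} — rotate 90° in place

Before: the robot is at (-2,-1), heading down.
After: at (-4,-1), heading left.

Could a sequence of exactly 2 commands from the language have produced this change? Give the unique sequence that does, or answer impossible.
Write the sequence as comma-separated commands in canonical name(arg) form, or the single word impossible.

spin(right), straight(2)

key: running straight(2) before spin(right) would end elsewhere — order is forced
start: at (-2,-1), heading down
t=1 spin(right) ⇒ at (-2,-1), heading left
t=2 straight(2) ⇒ at (-4,-1), heading left
no other 2-command option fits: unique.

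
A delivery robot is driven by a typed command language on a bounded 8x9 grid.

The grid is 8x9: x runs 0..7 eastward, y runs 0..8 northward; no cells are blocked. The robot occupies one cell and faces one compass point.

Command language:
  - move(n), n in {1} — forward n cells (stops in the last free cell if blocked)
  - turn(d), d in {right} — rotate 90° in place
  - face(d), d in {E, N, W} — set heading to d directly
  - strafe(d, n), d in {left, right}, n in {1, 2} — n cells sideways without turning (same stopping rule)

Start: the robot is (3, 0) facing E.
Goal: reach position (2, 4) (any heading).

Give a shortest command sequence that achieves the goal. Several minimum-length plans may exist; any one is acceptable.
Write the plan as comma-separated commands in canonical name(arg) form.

from: (3, 0) facing E
step 1 (face(W)): (3, 0) facing W
step 2 (strafe(right, 2)): (3, 2) facing W
step 3 (strafe(right, 2)): (3, 4) facing W
step 4 (move(1)): (2, 4) facing W
minimal: 4 command(s), checked below 4.

face(W), strafe(right, 2), strafe(right, 2), move(1)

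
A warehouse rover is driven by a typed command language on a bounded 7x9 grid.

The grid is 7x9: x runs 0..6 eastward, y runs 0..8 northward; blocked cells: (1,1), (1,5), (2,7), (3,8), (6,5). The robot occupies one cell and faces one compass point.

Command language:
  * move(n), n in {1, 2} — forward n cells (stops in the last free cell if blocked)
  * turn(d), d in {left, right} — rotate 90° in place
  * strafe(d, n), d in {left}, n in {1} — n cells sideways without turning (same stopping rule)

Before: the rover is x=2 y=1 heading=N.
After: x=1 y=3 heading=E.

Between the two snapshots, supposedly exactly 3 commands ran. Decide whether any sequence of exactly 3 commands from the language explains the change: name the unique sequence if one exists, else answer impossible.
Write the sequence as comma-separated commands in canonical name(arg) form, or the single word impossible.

key: position moved to (1,3) AND the heading swung to E — translation plus rotation needed
start: x=2 y=1 heading=N
[1] after move(2): x=2 y=3 heading=N
[2] after strafe(left, 1): x=1 y=3 heading=N
[3] after turn(right): x=1 y=3 heading=E
uniquely the one of 125 3-step routes that fits.

move(2), strafe(left, 1), turn(right)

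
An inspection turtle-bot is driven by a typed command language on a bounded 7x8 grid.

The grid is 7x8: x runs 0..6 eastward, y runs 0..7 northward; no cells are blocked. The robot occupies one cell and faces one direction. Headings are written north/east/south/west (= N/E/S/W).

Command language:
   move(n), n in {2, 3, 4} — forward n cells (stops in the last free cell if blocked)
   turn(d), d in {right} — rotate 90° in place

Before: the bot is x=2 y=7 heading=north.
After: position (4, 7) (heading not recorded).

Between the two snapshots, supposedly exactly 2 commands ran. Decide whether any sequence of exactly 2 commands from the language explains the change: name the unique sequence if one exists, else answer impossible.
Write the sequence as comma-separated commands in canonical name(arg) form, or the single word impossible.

turn(right), move(2)

key: order matters: swapping turn(right) and move(2) lands elsewhere
initial: x=2 y=7 heading=north
t=1 turn(right) ⇒ x=2 y=7 heading=east
t=2 move(2) ⇒ x=4 y=7 heading=east
all 16 alternatives checked — unique.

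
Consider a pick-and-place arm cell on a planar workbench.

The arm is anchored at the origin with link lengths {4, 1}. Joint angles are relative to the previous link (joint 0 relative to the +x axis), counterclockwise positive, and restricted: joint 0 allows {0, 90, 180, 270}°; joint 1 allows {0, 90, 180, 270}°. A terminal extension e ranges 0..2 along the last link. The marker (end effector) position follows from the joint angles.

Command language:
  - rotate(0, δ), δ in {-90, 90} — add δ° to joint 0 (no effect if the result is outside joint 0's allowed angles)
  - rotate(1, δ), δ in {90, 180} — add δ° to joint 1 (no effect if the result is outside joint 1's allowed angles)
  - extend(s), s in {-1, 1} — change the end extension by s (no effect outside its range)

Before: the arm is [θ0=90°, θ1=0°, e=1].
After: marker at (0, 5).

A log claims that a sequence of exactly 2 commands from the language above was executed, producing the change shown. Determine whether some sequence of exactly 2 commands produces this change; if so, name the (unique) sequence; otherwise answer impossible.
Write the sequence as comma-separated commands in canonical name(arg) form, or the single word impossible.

extend(-1), extend(-1)

initial: [θ0=90°, θ1=0°, e=1]
t=1 extend(-1) ⇒ [θ0=90°, θ1=0°, e=0]
t=2 extend(-1) ⇒ [θ0=90°, θ1=0°, e=0]
no rival 2-sequence matches.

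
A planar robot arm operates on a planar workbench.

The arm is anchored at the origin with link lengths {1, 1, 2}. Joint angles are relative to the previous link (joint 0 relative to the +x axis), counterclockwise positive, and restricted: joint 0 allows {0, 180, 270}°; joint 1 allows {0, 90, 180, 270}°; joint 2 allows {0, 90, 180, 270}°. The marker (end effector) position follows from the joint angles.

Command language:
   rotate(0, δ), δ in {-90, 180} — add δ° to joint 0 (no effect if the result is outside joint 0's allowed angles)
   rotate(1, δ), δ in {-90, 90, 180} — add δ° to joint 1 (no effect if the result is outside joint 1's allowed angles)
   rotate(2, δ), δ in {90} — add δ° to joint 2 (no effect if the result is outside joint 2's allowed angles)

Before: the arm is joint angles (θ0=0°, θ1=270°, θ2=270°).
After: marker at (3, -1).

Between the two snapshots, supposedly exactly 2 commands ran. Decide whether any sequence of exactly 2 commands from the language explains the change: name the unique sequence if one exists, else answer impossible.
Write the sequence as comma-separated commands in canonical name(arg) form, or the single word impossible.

rotate(2, 90), rotate(2, 90)

initial: joint angles (θ0=0°, θ1=270°, θ2=270°)
1. rotate(2, 90) → joint angles (θ0=0°, θ1=270°, θ2=0°)
2. rotate(2, 90) → joint angles (θ0=0°, θ1=270°, θ2=90°)
uniquely the one of 36 2-step routes that fits.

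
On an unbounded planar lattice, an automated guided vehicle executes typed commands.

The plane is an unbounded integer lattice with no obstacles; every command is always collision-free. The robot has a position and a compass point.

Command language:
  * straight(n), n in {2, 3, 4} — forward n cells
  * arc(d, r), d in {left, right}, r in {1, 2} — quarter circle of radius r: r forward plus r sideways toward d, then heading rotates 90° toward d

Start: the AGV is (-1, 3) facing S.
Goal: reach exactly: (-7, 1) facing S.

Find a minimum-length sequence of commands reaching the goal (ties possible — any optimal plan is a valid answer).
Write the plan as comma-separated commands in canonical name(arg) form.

from: (-1, 3) facing S
t=1 arc(right, 1) ⇒ (-2, 2) facing W
t=2 straight(4) ⇒ (-6, 2) facing W
t=3 arc(left, 1) ⇒ (-7, 1) facing S
nothing shorter than 3 reaches the goal.

arc(right, 1), straight(4), arc(left, 1)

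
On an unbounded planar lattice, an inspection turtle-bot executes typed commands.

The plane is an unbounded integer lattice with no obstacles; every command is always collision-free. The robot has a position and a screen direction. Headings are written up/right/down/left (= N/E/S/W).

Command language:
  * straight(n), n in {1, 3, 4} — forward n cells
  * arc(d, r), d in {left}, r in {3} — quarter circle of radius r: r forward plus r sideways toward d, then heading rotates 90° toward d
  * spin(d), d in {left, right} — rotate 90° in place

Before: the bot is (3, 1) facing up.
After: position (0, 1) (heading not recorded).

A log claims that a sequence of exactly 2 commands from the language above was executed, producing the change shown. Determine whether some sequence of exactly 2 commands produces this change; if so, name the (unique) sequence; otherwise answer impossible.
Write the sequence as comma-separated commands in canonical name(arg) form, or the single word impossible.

key: running straight(3) before spin(left) would end elsewhere — order is forced
t0: (3, 1) facing up
t=1 spin(left) ⇒ (3, 1) facing left
t=2 straight(3) ⇒ (0, 1) facing left
no other 2-command option fits: unique.

spin(left), straight(3)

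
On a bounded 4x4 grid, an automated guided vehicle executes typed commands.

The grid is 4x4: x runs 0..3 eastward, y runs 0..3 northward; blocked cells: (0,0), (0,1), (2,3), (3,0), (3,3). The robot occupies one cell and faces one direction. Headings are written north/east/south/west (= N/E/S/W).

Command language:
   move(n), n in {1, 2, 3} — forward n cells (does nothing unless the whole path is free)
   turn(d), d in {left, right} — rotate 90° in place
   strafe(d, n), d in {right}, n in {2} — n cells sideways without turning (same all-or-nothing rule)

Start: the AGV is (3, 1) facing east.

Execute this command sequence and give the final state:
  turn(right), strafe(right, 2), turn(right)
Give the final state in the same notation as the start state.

(1, 1) facing west

t0: (3, 1) facing east
1. turn(right) → (3, 1) facing south
2. strafe(right, 2) → (1, 1) facing south
3. turn(right) → (1, 1) facing west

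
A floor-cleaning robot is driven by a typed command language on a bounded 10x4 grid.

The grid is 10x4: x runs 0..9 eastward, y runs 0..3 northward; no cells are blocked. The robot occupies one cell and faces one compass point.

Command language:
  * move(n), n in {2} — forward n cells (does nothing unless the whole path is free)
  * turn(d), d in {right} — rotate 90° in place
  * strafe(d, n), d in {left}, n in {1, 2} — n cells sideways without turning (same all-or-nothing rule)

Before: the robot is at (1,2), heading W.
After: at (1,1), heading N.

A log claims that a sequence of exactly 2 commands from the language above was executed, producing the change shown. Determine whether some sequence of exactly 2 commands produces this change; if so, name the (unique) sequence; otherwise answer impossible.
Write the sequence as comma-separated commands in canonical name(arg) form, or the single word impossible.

strafe(left, 1), turn(right)

key: position moved to (1,1) AND the heading swung to N — translation plus rotation needed
start: at (1,2), heading W
step 1 (strafe(left, 1)): at (1,1), heading W
step 2 (turn(right)): at (1,1), heading N
no other 2-command option fits: unique.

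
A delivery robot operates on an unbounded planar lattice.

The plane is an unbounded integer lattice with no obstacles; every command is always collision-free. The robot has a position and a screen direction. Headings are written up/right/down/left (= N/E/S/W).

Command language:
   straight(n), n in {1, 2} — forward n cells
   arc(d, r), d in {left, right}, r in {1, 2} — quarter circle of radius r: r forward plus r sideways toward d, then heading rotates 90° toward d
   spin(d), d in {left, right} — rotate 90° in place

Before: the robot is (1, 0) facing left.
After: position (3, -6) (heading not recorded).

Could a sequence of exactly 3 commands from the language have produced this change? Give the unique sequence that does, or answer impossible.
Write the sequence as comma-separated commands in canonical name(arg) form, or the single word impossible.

key: running arc(right, 2) before arc(left, 2) would end elsewhere — order is forced
begin: (1, 0) facing left
1. arc(left, 2) → (-1, -2) facing down
2. arc(left, 2) → (1, -4) facing right
3. arc(right, 2) → (3, -6) facing down
uniquely the one of 512 3-step routes that fits.

arc(left, 2), arc(left, 2), arc(right, 2)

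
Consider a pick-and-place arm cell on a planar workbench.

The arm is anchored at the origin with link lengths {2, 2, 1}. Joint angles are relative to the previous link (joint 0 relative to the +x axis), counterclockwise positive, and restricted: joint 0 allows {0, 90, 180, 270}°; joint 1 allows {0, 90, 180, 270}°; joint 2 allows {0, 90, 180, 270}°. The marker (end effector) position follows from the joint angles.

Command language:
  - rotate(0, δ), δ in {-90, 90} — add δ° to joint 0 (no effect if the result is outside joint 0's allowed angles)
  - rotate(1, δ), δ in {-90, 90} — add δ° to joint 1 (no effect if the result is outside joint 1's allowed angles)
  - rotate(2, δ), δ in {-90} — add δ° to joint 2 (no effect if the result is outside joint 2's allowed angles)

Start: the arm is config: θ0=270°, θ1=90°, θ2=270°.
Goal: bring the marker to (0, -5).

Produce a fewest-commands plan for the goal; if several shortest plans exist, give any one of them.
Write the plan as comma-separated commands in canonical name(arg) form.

rotate(2, -90), rotate(2, -90), rotate(2, -90), rotate(1, -90)

initial: config: θ0=270°, θ1=90°, θ2=270°
[1] after rotate(2, -90): config: θ0=270°, θ1=90°, θ2=180°
[2] after rotate(2, -90): config: θ0=270°, θ1=90°, θ2=90°
[3] after rotate(2, -90): config: θ0=270°, θ1=90°, θ2=0°
[4] after rotate(1, -90): config: θ0=270°, θ1=0°, θ2=0°
shorter routes all fall short; 4 is best.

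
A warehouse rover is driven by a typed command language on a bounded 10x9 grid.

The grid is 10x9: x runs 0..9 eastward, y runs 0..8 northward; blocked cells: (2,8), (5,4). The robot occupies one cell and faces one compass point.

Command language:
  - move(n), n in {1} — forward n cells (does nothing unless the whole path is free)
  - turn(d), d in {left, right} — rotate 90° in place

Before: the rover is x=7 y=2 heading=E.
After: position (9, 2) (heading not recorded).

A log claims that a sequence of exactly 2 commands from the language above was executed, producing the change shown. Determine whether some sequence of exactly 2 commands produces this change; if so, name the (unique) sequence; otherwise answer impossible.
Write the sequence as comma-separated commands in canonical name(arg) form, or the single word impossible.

move(1), move(1)

start: x=7 y=2 heading=E
1. move(1) → x=8 y=2 heading=E
2. move(1) → x=9 y=2 heading=E
no rival 2-sequence matches.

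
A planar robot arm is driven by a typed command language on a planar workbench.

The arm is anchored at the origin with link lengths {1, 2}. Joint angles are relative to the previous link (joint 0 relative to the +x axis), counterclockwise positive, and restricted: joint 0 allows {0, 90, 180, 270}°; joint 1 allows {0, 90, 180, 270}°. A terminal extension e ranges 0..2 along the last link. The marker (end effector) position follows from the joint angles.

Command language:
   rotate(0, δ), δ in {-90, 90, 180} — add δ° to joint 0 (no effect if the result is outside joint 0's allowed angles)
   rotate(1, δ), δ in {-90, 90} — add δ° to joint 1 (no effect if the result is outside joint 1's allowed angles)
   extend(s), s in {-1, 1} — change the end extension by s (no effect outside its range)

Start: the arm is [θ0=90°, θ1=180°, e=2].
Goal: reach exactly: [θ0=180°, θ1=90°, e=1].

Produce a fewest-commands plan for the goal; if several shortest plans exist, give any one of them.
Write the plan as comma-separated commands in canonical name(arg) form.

rotate(0, 90), extend(-1), rotate(1, -90)

initial: [θ0=90°, θ1=180°, e=2]
1. rotate(0, 90) → [θ0=180°, θ1=180°, e=2]
2. extend(-1) → [θ0=180°, θ1=180°, e=1]
3. rotate(1, -90) → [θ0=180°, θ1=90°, e=1]
nothing shorter than 3 reaches the goal.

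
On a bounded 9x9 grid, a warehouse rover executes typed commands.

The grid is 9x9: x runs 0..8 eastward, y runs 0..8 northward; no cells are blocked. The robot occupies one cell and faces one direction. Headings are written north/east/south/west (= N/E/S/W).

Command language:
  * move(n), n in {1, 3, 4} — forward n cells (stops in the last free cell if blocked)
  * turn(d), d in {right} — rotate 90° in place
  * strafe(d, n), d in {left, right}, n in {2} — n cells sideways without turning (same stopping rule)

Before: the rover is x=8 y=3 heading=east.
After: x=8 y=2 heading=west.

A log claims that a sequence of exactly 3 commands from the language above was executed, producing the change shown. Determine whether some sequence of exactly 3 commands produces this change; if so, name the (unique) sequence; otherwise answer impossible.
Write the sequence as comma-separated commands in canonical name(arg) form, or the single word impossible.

key: position moved to (8,2) AND the heading swung to W — translation plus rotation needed
start: x=8 y=3 heading=east
step 1 (turn(right)): x=8 y=3 heading=south
step 2 (move(1)): x=8 y=2 heading=south
step 3 (turn(right)): x=8 y=2 heading=west
all 216 alternatives checked — unique.

turn(right), move(1), turn(right)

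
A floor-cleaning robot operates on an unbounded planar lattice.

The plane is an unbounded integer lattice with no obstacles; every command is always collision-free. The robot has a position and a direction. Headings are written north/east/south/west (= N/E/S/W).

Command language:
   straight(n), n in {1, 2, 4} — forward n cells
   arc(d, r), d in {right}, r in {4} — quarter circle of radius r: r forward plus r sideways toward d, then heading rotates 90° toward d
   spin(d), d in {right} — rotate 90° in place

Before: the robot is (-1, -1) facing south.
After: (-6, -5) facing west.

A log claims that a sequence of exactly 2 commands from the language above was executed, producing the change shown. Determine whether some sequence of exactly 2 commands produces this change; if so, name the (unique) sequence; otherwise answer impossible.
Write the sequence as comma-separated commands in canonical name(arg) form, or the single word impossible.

key: running straight(1) before arc(right, 4) would end elsewhere — order is forced
t0: (-1, -1) facing south
t=1 arc(right, 4) ⇒ (-5, -5) facing west
t=2 straight(1) ⇒ (-6, -5) facing west
all 25 alternatives checked — unique.

arc(right, 4), straight(1)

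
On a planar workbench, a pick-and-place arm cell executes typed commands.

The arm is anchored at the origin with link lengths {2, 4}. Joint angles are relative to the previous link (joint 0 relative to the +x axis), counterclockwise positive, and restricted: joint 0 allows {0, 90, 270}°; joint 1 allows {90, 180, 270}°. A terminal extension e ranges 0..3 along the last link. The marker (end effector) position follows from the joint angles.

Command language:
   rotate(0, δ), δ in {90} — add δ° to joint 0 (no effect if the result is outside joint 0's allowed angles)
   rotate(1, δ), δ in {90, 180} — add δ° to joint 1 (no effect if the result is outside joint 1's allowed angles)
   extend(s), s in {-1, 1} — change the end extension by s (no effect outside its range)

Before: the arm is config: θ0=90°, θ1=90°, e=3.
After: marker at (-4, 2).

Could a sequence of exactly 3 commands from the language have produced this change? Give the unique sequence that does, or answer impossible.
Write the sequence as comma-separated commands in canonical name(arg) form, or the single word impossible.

begin: config: θ0=90°, θ1=90°, e=3
1. extend(-1) → config: θ0=90°, θ1=90°, e=2
2. extend(-1) → config: θ0=90°, θ1=90°, e=1
3. extend(-1) → config: θ0=90°, θ1=90°, e=0
no rival 3-sequence matches.

extend(-1), extend(-1), extend(-1)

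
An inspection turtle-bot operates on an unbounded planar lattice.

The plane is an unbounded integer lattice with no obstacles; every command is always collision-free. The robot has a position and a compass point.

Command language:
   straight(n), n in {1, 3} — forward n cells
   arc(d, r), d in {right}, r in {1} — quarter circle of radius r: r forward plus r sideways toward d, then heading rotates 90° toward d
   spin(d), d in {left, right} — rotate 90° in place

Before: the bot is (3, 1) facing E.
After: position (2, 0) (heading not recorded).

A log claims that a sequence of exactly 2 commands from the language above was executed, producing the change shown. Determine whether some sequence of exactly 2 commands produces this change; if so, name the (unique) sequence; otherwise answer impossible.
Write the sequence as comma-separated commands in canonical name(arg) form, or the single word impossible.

key: running arc(right, 1) before spin(right) would end elsewhere — order is forced
begin: (3, 1) facing E
[1] after spin(right): (3, 1) facing S
[2] after arc(right, 1): (2, 0) facing W
all 25 alternatives checked — unique.

spin(right), arc(right, 1)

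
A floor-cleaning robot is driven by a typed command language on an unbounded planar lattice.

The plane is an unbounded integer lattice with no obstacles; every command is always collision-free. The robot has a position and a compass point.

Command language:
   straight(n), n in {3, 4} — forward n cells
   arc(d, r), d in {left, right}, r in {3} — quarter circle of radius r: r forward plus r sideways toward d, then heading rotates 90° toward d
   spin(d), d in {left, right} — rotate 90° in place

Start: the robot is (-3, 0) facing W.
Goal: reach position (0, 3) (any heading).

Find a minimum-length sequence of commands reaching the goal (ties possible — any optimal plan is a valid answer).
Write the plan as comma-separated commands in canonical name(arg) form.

spin(right), arc(right, 3)

begin: (-3, 0) facing W
step 1 (spin(right)): (-3, 0) facing N
step 2 (arc(right, 3)): (0, 3) facing E
nothing shorter than 2 reaches the goal.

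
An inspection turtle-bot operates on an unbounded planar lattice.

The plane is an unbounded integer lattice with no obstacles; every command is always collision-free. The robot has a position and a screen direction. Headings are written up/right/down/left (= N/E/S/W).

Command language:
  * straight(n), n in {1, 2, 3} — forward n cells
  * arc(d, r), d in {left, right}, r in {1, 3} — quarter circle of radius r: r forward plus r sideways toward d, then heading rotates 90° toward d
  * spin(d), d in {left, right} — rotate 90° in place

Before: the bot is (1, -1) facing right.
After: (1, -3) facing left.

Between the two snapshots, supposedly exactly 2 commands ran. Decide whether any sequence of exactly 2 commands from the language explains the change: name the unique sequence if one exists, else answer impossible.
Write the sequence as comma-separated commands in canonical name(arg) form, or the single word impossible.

key: cell and facing (now W) both changed — the 2 commands mix motion and turning
start: (1, -1) facing right
1. arc(right, 1) → (2, -2) facing down
2. arc(right, 1) → (1, -3) facing left
no other 2-command option fits: unique.

arc(right, 1), arc(right, 1)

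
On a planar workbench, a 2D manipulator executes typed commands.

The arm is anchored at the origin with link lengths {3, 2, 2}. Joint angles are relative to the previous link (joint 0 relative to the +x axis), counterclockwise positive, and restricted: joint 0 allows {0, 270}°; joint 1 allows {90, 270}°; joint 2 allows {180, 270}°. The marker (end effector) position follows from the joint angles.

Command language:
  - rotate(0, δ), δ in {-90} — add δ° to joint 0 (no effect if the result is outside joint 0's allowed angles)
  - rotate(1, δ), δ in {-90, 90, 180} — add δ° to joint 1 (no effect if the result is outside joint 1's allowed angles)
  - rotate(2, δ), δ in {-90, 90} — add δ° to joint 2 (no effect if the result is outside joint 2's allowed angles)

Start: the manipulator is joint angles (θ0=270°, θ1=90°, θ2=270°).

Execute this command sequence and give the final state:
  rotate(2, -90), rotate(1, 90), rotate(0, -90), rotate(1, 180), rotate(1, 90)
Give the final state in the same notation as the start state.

begin: joint angles (θ0=270°, θ1=90°, θ2=270°)
1. rotate(2, -90) → joint angles (θ0=270°, θ1=90°, θ2=180°)
2. rotate(1, 90) → joint angles (θ0=270°, θ1=90°, θ2=180°)
3. rotate(0, -90) → joint angles (θ0=270°, θ1=90°, θ2=180°)
4. rotate(1, 180) → joint angles (θ0=270°, θ1=270°, θ2=180°)
5. rotate(1, 90) → joint angles (θ0=270°, θ1=270°, θ2=180°)

joint angles (θ0=270°, θ1=270°, θ2=180°)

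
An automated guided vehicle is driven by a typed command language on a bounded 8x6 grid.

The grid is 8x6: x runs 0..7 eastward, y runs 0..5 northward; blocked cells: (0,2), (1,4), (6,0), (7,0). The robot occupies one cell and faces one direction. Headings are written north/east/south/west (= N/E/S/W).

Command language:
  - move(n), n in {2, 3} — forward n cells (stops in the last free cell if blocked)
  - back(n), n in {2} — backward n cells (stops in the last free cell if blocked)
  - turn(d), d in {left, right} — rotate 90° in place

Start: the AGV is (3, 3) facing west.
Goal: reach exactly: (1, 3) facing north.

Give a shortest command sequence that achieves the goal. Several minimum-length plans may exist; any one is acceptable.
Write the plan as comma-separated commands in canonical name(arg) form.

from: (3, 3) facing west
t=1 move(2) ⇒ (1, 3) facing west
t=2 turn(right) ⇒ (1, 3) facing north
minimal: 2 command(s), checked below 2.

move(2), turn(right)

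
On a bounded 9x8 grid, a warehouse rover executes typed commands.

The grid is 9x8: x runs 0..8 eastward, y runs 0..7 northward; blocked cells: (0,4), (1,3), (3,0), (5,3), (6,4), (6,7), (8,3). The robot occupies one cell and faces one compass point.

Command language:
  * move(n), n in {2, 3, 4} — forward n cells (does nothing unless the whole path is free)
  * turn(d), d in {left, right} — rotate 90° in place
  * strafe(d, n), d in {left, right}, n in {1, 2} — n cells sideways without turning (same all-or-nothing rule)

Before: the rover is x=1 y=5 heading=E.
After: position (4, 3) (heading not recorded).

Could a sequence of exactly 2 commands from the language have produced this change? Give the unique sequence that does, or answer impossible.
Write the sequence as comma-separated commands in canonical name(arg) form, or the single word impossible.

move(3), strafe(right, 2)

key: running strafe(right, 2) before move(3) would end elsewhere — order is forced
start: x=1 y=5 heading=E
t=1 move(3) ⇒ x=4 y=5 heading=E
t=2 strafe(right, 2) ⇒ x=4 y=3 heading=E
no rival 2-sequence matches.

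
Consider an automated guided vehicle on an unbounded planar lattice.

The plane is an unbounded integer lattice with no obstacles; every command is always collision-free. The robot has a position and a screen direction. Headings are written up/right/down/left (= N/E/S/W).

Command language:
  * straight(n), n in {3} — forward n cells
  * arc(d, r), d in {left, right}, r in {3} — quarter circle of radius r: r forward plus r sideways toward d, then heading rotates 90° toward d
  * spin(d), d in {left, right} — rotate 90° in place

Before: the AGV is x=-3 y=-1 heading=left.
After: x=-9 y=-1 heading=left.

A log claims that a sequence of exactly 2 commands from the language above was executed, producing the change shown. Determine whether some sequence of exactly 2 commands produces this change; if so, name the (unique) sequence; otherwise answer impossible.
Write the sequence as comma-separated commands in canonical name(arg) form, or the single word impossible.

straight(3), straight(3)

key: still facing W at the end — nothing in the sequence rotates
begin: x=-3 y=-1 heading=left
1. straight(3) → x=-6 y=-1 heading=left
2. straight(3) → x=-9 y=-1 heading=left
no rival 2-sequence matches.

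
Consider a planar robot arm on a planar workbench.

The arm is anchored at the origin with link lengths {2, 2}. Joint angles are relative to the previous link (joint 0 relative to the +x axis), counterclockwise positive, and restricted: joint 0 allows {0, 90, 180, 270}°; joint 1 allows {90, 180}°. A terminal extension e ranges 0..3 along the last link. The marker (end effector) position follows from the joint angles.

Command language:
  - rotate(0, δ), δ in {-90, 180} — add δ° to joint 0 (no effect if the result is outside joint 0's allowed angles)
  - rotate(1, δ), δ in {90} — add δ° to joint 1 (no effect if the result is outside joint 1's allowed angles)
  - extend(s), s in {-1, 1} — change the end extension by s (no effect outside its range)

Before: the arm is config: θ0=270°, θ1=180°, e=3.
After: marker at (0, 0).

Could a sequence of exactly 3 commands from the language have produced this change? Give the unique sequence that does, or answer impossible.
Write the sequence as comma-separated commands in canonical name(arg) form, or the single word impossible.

extend(-1), extend(-1), extend(-1)

from: config: θ0=270°, θ1=180°, e=3
step 1 (extend(-1)): config: θ0=270°, θ1=180°, e=2
step 2 (extend(-1)): config: θ0=270°, θ1=180°, e=1
step 3 (extend(-1)): config: θ0=270°, θ1=180°, e=0
all 125 alternatives checked — unique.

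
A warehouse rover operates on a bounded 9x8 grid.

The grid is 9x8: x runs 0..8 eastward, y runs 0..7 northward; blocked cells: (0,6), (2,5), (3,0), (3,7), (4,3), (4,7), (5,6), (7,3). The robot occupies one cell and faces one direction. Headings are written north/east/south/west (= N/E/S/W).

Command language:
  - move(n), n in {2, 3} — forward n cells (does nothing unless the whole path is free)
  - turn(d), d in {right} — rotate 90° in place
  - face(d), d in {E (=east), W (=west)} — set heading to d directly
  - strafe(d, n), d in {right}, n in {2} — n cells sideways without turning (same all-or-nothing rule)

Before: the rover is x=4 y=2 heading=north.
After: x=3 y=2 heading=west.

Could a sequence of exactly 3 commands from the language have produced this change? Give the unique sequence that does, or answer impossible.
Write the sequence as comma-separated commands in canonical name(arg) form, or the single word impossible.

strafe(right, 2), face(W), move(3)

key: cell and facing (now W) both changed — the 3 commands mix motion and turning
begin: x=4 y=2 heading=north
1. strafe(right, 2) → x=6 y=2 heading=north
2. face(W) → x=6 y=2 heading=west
3. move(3) → x=3 y=2 heading=west
no rival 3-sequence matches.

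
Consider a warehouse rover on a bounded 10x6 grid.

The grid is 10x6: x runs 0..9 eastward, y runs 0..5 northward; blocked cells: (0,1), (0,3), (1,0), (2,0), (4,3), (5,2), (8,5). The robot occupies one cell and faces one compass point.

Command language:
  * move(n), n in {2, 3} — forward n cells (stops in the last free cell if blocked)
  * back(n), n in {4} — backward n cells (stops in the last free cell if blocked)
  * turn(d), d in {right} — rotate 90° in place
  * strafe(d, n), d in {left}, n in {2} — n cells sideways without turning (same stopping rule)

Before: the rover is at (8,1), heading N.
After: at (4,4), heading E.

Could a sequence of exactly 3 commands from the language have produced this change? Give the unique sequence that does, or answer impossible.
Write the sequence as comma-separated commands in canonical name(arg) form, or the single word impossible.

move(3), turn(right), back(4)

key: order matters: swapping move(3) and back(4) lands elsewhere
from: at (8,1), heading N
[1] after move(3): at (8,4), heading N
[2] after turn(right): at (8,4), heading E
[3] after back(4): at (4,4), heading E
uniquely the one of 125 3-step routes that fits.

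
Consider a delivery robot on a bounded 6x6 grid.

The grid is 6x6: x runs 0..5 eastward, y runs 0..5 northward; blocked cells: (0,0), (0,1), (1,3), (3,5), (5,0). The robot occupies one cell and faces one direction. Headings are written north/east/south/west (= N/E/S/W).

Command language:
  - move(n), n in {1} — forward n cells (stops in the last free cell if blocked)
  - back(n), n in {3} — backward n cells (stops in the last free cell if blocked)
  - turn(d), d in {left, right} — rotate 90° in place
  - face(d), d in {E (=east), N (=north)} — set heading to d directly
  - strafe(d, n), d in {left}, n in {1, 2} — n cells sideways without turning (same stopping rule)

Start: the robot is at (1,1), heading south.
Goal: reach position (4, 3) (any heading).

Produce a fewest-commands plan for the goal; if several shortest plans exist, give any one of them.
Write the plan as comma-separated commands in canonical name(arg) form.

move(1), strafe(left, 2), strafe(left, 2), back(3)

start: at (1,1), heading south
[1] after move(1): at (1,0), heading south
[2] after strafe(left, 2): at (3,0), heading south
[3] after strafe(left, 2): at (4,0), heading south
[4] after back(3): at (4,3), heading south
shorter routes all fall short; 4 is best.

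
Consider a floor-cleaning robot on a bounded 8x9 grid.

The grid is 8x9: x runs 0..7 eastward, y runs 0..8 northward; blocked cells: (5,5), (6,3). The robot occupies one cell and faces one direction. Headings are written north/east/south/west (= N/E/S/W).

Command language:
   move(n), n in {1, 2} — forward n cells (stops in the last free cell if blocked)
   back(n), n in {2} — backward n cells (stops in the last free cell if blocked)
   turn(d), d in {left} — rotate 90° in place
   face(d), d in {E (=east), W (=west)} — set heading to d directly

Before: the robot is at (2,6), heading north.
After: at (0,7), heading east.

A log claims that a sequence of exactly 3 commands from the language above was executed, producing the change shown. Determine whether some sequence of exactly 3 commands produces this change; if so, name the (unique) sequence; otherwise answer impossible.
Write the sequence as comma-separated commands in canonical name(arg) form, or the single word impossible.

move(1), face(E), back(2)

key: order matters: swapping move(1) and back(2) lands elsewhere
start: at (2,6), heading north
[1] after move(1): at (2,7), heading north
[2] after face(E): at (2,7), heading east
[3] after back(2): at (0,7), heading east
no rival 3-sequence matches.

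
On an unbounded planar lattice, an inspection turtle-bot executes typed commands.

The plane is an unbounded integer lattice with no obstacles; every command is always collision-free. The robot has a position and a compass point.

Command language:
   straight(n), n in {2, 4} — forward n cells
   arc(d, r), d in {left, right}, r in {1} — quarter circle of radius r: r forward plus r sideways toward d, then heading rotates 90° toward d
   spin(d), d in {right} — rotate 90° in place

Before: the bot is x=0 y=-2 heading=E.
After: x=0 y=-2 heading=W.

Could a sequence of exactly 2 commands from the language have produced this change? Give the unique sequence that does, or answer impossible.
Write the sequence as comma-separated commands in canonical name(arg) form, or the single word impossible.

key: parked at (0,-2) the whole time — nothing moves the robot
start: x=0 y=-2 heading=E
[1] after spin(right): x=0 y=-2 heading=S
[2] after spin(right): x=0 y=-2 heading=W
no rival 2-sequence matches.

spin(right), spin(right)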